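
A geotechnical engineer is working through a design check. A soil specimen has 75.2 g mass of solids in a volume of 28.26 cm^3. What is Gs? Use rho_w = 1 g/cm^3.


Result: 2.661

Derivation:
Using Gs = m_s / (V_s * rho_w)
Since rho_w = 1 g/cm^3:
Gs = 75.2 / 28.26
Gs = 2.661


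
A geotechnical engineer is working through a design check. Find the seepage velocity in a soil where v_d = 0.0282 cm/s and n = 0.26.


Using v_s = v_d / n
v_s = 0.0282 / 0.26
v_s = 0.10846 cm/s


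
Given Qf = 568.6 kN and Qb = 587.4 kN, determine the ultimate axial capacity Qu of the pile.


Using Qu = Qf + Qb
Qu = 568.6 + 587.4
Qu = 1156.0 kN


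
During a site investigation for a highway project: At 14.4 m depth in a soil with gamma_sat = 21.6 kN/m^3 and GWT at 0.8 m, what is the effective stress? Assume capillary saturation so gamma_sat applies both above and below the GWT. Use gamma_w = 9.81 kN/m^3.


Total stress = gamma_sat * depth
sigma = 21.6 * 14.4 = 311.04 kPa
Pore water pressure u = gamma_w * (depth - d_wt)
u = 9.81 * (14.4 - 0.8) = 133.416 kPa
Effective stress = sigma - u
sigma' = 311.04 - 133.416 = 177.62 kPa


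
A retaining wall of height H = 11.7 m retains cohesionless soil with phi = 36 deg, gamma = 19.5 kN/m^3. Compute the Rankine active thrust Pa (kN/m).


Compute active earth pressure coefficient:
Ka = tan^2(45 - phi/2) = tan^2(27.0) = 0.259616
Compute active force:
Pa = 0.5 * Ka * gamma * H^2
Pa = 0.5 * 0.259616 * 19.5 * 11.7^2
Pa = 346.5 kN/m


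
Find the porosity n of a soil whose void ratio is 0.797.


Result: 0.4435

Derivation:
Using the relation n = e / (1 + e)
n = 0.797 / (1 + 0.797)
n = 0.797 / 1.797
n = 0.4435


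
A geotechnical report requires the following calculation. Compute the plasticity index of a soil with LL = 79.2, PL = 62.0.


Using PI = LL - PL
PI = 79.2 - 62.0
PI = 17.2


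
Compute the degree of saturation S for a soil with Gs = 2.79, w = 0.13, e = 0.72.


Using S = Gs * w / e
S = 2.79 * 0.13 / 0.72
S = 0.5038


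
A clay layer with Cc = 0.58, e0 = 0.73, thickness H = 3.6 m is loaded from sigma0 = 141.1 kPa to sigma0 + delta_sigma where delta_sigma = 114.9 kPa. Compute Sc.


Result: 0.3123 m

Derivation:
Using Sc = Cc * H / (1 + e0) * log10((sigma0 + delta_sigma) / sigma0)
Stress ratio = (141.1 + 114.9) / 141.1 = 1.81432
log10(1.81432) = 0.258713
Cc * H / (1 + e0) = 0.58 * 3.6 / (1 + 0.73) = 1.20694
Sc = 1.20694 * 0.258713
Sc = 0.3123 m


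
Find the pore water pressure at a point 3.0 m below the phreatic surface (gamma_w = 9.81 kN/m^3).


Using u = gamma_w * h_w
u = 9.81 * 3.0
u = 29.43 kPa


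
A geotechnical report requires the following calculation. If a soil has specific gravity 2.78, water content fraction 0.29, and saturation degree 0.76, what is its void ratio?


Result: 1.0608

Derivation:
Using the relation e = Gs * w / S
e = 2.78 * 0.29 / 0.76
e = 1.0608


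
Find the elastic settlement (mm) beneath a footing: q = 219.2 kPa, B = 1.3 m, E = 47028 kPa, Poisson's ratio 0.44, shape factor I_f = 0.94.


Using Se = q * B * (1 - nu^2) * I_f / E
1 - nu^2 = 1 - 0.44^2 = 0.8064
Se = 219.2 * 1.3 * 0.8064 * 0.94 / 47028
Se = 0.004593 m
Convert to mm: Se = 0.004593 * 1000 = 4.593 mm


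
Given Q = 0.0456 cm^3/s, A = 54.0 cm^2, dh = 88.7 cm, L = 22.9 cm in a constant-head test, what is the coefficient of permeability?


Result: 0.000218 cm/s

Derivation:
Compute hydraulic gradient:
i = dh / L = 88.7 / 22.9 = 3.87336
Then apply Darcy's law:
k = Q / (A * i)
k = 0.0456 / (54.0 * 3.87336)
k = 0.0456 / 209.162
k = 0.000218 cm/s


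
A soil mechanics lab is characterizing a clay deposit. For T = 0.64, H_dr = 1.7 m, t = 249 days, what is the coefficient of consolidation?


Result: 0.00743 m^2/day

Derivation:
Using cv = T * H_dr^2 / t
H_dr^2 = 1.7^2 = 2.89
cv = 0.64 * 2.89 / 249
cv = 0.00743 m^2/day


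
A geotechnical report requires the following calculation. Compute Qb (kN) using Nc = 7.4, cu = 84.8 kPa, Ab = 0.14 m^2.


Using Qb = Nc * cu * Ab
Qb = 7.4 * 84.8 * 0.14
Qb = 87.85 kN


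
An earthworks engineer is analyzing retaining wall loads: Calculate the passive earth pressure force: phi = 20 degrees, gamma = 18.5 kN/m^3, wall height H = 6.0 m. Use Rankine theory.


Result: 679.19 kN/m

Derivation:
Compute passive earth pressure coefficient:
Kp = tan^2(45 + phi/2) = tan^2(55.0) = 2.039607
Compute passive force:
Pp = 0.5 * Kp * gamma * H^2
Pp = 0.5 * 2.039607 * 18.5 * 6.0^2
Pp = 679.19 kN/m


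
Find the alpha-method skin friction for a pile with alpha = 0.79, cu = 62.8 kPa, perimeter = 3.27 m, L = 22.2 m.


Result: 3601.53 kN

Derivation:
Using Qs = alpha * cu * perimeter * L
Qs = 0.79 * 62.8 * 3.27 * 22.2
Qs = 3601.53 kN


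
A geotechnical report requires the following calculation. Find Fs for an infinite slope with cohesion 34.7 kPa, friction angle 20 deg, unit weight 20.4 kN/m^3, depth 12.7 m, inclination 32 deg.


Result: 0.881

Derivation:
Using Fs = c / (gamma*H*sin(beta)*cos(beta)) + tan(phi)/tan(beta)
Cohesion contribution = 34.7 / (20.4*12.7*sin(32)*cos(32))
Cohesion contribution = 0.298034
Friction contribution = tan(20)/tan(32) = 0.582474
Fs = 0.298034 + 0.582474
Fs = 0.881


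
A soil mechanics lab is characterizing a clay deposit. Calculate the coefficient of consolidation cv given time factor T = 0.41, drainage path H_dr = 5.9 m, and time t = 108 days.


Using cv = T * H_dr^2 / t
H_dr^2 = 5.9^2 = 34.81
cv = 0.41 * 34.81 / 108
cv = 0.13215 m^2/day


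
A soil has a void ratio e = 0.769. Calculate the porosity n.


Using the relation n = e / (1 + e)
n = 0.769 / (1 + 0.769)
n = 0.769 / 1.769
n = 0.4347


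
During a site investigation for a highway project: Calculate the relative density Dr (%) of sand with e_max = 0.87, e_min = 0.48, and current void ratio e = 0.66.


Using Dr = (e_max - e) / (e_max - e_min) * 100
e_max - e = 0.87 - 0.66 = 0.21
e_max - e_min = 0.87 - 0.48 = 0.39
Dr = 0.21 / 0.39 * 100
Dr = 53.85 %


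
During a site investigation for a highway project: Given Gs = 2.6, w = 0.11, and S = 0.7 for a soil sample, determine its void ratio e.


Result: 0.4086

Derivation:
Using the relation e = Gs * w / S
e = 2.6 * 0.11 / 0.7
e = 0.4086


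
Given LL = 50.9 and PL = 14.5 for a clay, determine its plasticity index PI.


Result: 36.4

Derivation:
Using PI = LL - PL
PI = 50.9 - 14.5
PI = 36.4


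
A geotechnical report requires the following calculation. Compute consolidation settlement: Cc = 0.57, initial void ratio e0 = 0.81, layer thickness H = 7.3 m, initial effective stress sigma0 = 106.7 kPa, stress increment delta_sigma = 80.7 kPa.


Result: 0.5623 m

Derivation:
Using Sc = Cc * H / (1 + e0) * log10((sigma0 + delta_sigma) / sigma0)
Stress ratio = (106.7 + 80.7) / 106.7 = 1.75633
log10(1.75633) = 0.244605
Cc * H / (1 + e0) = 0.57 * 7.3 / (1 + 0.81) = 2.2989
Sc = 2.2989 * 0.244605
Sc = 0.5623 m


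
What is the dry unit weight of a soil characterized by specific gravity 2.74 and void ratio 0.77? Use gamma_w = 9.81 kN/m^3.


Using gamma_d = Gs * gamma_w / (1 + e)
gamma_d = 2.74 * 9.81 / (1 + 0.77)
gamma_d = 2.74 * 9.81 / 1.77
gamma_d = 15.186 kN/m^3


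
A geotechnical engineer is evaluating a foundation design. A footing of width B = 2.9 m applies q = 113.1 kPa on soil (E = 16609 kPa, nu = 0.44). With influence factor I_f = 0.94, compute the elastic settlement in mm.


Result: 14.969 mm

Derivation:
Using Se = q * B * (1 - nu^2) * I_f / E
1 - nu^2 = 1 - 0.44^2 = 0.8064
Se = 113.1 * 2.9 * 0.8064 * 0.94 / 16609
Se = 0.014969 m
Convert to mm: Se = 0.014969 * 1000 = 14.969 mm


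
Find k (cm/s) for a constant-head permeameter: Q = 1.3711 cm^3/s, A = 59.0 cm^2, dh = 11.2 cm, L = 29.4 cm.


Compute hydraulic gradient:
i = dh / L = 11.2 / 29.4 = 0.380952
Then apply Darcy's law:
k = Q / (A * i)
k = 1.3711 / (59.0 * 0.380952)
k = 1.3711 / 22.4762
k = 0.061002 cm/s


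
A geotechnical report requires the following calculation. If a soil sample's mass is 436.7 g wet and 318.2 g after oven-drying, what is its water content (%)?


Result: 37.24 %

Derivation:
Using w = (m_wet - m_dry) / m_dry * 100
m_wet - m_dry = 436.7 - 318.2 = 118.5 g
w = 118.5 / 318.2 * 100
w = 37.24 %


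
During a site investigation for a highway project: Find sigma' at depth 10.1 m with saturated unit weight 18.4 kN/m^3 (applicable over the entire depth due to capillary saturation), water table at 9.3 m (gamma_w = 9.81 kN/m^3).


Total stress = gamma_sat * depth
sigma = 18.4 * 10.1 = 185.84 kPa
Pore water pressure u = gamma_w * (depth - d_wt)
u = 9.81 * (10.1 - 9.3) = 7.848 kPa
Effective stress = sigma - u
sigma' = 185.84 - 7.848 = 177.99 kPa


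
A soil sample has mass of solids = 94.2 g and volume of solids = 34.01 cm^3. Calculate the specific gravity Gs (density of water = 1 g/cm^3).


Using Gs = m_s / (V_s * rho_w)
Since rho_w = 1 g/cm^3:
Gs = 94.2 / 34.01
Gs = 2.77


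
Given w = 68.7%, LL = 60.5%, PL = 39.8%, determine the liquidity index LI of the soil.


First compute the plasticity index:
PI = LL - PL = 60.5 - 39.8 = 20.7
Then compute the liquidity index:
LI = (w - PL) / PI
LI = (68.7 - 39.8) / 20.7
LI = 1.396


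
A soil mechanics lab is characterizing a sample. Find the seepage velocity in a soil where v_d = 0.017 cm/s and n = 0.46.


Using v_s = v_d / n
v_s = 0.017 / 0.46
v_s = 0.03696 cm/s


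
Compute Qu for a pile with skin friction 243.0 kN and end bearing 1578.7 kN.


Using Qu = Qf + Qb
Qu = 243.0 + 1578.7
Qu = 1821.7 kN


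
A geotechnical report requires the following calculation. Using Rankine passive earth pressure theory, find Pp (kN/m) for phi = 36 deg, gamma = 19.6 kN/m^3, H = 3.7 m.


Compute passive earth pressure coefficient:
Kp = tan^2(45 + phi/2) = tan^2(63.0) = 3.85184
Compute passive force:
Pp = 0.5 * Kp * gamma * H^2
Pp = 0.5 * 3.85184 * 19.6 * 3.7^2
Pp = 516.77 kN/m


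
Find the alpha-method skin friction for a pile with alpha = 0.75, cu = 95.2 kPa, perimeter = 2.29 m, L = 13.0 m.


Using Qs = alpha * cu * perimeter * L
Qs = 0.75 * 95.2 * 2.29 * 13.0
Qs = 2125.58 kN


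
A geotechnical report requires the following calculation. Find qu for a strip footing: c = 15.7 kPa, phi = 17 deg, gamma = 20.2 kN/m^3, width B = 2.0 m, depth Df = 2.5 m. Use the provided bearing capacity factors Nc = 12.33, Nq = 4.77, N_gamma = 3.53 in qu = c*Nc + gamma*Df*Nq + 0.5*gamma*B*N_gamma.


Compute qu = c*Nc + gamma*Df*Nq + 0.5*gamma*B*N_gamma
Term 1: 15.7 * 12.33 = 193.581
Term 2: 20.2 * 2.5 * 4.77 = 240.885
Term 3: 0.5 * 20.2 * 2.0 * 3.53 = 71.306
qu = 193.581 + 240.885 + 71.306
qu = 505.77 kPa


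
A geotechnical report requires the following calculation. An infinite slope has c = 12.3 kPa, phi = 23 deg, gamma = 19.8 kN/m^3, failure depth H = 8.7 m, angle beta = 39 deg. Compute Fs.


Using Fs = c / (gamma*H*sin(beta)*cos(beta)) + tan(phi)/tan(beta)
Cohesion contribution = 12.3 / (19.8*8.7*sin(39)*cos(39))
Cohesion contribution = 0.145998
Friction contribution = tan(23)/tan(39) = 0.524183
Fs = 0.145998 + 0.524183
Fs = 0.67


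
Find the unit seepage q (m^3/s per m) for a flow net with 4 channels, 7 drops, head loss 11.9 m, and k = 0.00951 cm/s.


Result: 0.0006467 m^3/s per m

Derivation:
Convert k to m/s for unit consistency with H:
k = 0.00951 cm/s = 0.00951 / 100 m/s = 9.51e-05 m/s
Using q = k * H * Nf / Nd
Nf / Nd = 4 / 7 = 0.5714
q = 9.51e-05 * 11.9 * 0.5714
q = 0.0006467 m^3/s per m


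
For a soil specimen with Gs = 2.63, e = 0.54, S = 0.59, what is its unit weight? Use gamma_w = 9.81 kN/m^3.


Using gamma = gamma_w * (Gs + S*e) / (1 + e)
Numerator: Gs + S*e = 2.63 + 0.59*0.54 = 2.9486
Denominator: 1 + e = 1 + 0.54 = 1.54
gamma = 9.81 * 2.9486 / 1.54
gamma = 18.783 kN/m^3


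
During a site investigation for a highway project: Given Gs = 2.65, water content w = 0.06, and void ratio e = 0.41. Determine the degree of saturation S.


Using S = Gs * w / e
S = 2.65 * 0.06 / 0.41
S = 0.3878


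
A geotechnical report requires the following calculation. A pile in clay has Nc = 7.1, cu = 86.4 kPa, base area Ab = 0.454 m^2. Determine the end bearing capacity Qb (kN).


Using Qb = Nc * cu * Ab
Qb = 7.1 * 86.4 * 0.454
Qb = 278.5 kN


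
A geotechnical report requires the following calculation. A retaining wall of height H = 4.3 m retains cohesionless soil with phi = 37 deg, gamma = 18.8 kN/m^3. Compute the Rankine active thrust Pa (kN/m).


Compute active earth pressure coefficient:
Ka = tan^2(45 - phi/2) = tan^2(26.5) = 0.248584
Compute active force:
Pa = 0.5 * Ka * gamma * H^2
Pa = 0.5 * 0.248584 * 18.8 * 4.3^2
Pa = 43.21 kN/m


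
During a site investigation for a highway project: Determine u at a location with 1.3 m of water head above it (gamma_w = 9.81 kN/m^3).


Result: 12.75 kPa

Derivation:
Using u = gamma_w * h_w
u = 9.81 * 1.3
u = 12.75 kPa


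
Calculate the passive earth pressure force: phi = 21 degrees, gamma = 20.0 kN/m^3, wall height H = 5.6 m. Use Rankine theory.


Result: 663.91 kN/m

Derivation:
Compute passive earth pressure coefficient:
Kp = tan^2(45 + phi/2) = tan^2(55.5) = 2.117051
Compute passive force:
Pp = 0.5 * Kp * gamma * H^2
Pp = 0.5 * 2.117051 * 20.0 * 5.6^2
Pp = 663.91 kN/m


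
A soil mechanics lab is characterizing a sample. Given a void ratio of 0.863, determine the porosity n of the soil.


Result: 0.4632

Derivation:
Using the relation n = e / (1 + e)
n = 0.863 / (1 + 0.863)
n = 0.863 / 1.863
n = 0.4632


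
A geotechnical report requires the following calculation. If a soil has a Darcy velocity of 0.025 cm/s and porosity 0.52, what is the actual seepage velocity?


Result: 0.04808 cm/s

Derivation:
Using v_s = v_d / n
v_s = 0.025 / 0.52
v_s = 0.04808 cm/s


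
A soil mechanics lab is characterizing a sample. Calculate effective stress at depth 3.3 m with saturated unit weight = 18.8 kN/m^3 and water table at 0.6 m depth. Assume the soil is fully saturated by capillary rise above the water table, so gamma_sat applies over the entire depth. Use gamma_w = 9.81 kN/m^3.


Result: 35.55 kPa

Derivation:
Total stress = gamma_sat * depth
sigma = 18.8 * 3.3 = 62.04 kPa
Pore water pressure u = gamma_w * (depth - d_wt)
u = 9.81 * (3.3 - 0.6) = 26.487 kPa
Effective stress = sigma - u
sigma' = 62.04 - 26.487 = 35.55 kPa


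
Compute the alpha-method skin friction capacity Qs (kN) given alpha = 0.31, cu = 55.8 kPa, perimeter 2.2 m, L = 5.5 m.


Result: 209.31 kN

Derivation:
Using Qs = alpha * cu * perimeter * L
Qs = 0.31 * 55.8 * 2.2 * 5.5
Qs = 209.31 kN


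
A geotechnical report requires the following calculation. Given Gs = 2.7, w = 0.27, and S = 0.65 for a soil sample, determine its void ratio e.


Using the relation e = Gs * w / S
e = 2.7 * 0.27 / 0.65
e = 1.1215


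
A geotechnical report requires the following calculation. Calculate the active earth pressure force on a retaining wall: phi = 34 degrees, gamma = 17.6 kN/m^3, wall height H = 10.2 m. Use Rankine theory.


Compute active earth pressure coefficient:
Ka = tan^2(45 - phi/2) = tan^2(28.0) = 0.282715
Compute active force:
Pa = 0.5 * Ka * gamma * H^2
Pa = 0.5 * 0.282715 * 17.6 * 10.2^2
Pa = 258.84 kN/m


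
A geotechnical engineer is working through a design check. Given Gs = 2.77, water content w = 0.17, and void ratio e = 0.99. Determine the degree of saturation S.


Result: 0.4757

Derivation:
Using S = Gs * w / e
S = 2.77 * 0.17 / 0.99
S = 0.4757


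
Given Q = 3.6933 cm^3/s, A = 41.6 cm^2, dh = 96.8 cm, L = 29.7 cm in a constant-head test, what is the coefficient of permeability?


Compute hydraulic gradient:
i = dh / L = 96.8 / 29.7 = 3.25926
Then apply Darcy's law:
k = Q / (A * i)
k = 3.6933 / (41.6 * 3.25926)
k = 3.6933 / 135.585
k = 0.02724 cm/s


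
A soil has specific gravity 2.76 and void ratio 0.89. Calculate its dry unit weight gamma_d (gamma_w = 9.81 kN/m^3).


Using gamma_d = Gs * gamma_w / (1 + e)
gamma_d = 2.76 * 9.81 / (1 + 0.89)
gamma_d = 2.76 * 9.81 / 1.89
gamma_d = 14.326 kN/m^3


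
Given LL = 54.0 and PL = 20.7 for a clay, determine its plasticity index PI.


Result: 33.3

Derivation:
Using PI = LL - PL
PI = 54.0 - 20.7
PI = 33.3


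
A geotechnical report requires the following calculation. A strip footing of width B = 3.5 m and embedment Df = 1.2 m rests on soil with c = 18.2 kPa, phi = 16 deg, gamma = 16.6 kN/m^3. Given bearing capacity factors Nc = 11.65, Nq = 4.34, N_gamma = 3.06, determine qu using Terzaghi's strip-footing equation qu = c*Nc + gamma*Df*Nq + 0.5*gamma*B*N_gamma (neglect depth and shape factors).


Compute qu = c*Nc + gamma*Df*Nq + 0.5*gamma*B*N_gamma
Term 1: 18.2 * 11.65 = 212.03
Term 2: 16.6 * 1.2 * 4.34 = 86.4528
Term 3: 0.5 * 16.6 * 3.5 * 3.06 = 88.893
qu = 212.03 + 86.4528 + 88.893
qu = 387.38 kPa


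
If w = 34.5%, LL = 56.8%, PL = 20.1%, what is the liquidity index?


First compute the plasticity index:
PI = LL - PL = 56.8 - 20.1 = 36.7
Then compute the liquidity index:
LI = (w - PL) / PI
LI = (34.5 - 20.1) / 36.7
LI = 0.392


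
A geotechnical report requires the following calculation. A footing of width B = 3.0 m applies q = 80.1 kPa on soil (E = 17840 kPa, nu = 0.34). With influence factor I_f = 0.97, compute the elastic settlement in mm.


Result: 11.555 mm

Derivation:
Using Se = q * B * (1 - nu^2) * I_f / E
1 - nu^2 = 1 - 0.34^2 = 0.8844
Se = 80.1 * 3.0 * 0.8844 * 0.97 / 17840
Se = 0.011555 m
Convert to mm: Se = 0.011555 * 1000 = 11.555 mm


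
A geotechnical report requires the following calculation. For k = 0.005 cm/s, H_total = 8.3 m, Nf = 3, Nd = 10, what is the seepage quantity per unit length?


Convert k to m/s for unit consistency with H:
k = 0.005 cm/s = 0.005 / 100 m/s = 5e-05 m/s
Using q = k * H * Nf / Nd
Nf / Nd = 3 / 10 = 0.3
q = 5e-05 * 8.3 * 0.3
q = 0.0001245 m^3/s per m


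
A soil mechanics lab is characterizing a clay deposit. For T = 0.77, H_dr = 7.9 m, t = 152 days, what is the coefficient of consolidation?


Using cv = T * H_dr^2 / t
H_dr^2 = 7.9^2 = 62.41
cv = 0.77 * 62.41 / 152
cv = 0.31616 m^2/day


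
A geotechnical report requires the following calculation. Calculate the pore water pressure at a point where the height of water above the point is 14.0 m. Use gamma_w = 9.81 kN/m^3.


Using u = gamma_w * h_w
u = 9.81 * 14.0
u = 137.34 kPa


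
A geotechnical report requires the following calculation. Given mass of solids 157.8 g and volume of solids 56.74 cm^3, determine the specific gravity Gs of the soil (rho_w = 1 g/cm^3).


Result: 2.781

Derivation:
Using Gs = m_s / (V_s * rho_w)
Since rho_w = 1 g/cm^3:
Gs = 157.8 / 56.74
Gs = 2.781


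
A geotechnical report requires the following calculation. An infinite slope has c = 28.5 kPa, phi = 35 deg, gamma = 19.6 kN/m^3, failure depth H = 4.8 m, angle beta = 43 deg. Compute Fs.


Using Fs = c / (gamma*H*sin(beta)*cos(beta)) + tan(phi)/tan(beta)
Cohesion contribution = 28.5 / (19.6*4.8*sin(43)*cos(43))
Cohesion contribution = 0.607347
Friction contribution = tan(35)/tan(43) = 0.750881
Fs = 0.607347 + 0.750881
Fs = 1.358


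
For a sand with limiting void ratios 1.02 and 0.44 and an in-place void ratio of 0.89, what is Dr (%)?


Result: 22.41 %

Derivation:
Using Dr = (e_max - e) / (e_max - e_min) * 100
e_max - e = 1.02 - 0.89 = 0.13
e_max - e_min = 1.02 - 0.44 = 0.58
Dr = 0.13 / 0.58 * 100
Dr = 22.41 %


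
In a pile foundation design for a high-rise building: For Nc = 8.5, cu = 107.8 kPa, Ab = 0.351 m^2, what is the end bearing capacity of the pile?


Using Qb = Nc * cu * Ab
Qb = 8.5 * 107.8 * 0.351
Qb = 321.62 kN


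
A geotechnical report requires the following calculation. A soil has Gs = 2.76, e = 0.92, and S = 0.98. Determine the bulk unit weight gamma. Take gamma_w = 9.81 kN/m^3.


Using gamma = gamma_w * (Gs + S*e) / (1 + e)
Numerator: Gs + S*e = 2.76 + 0.98*0.92 = 3.6616
Denominator: 1 + e = 1 + 0.92 = 1.92
gamma = 9.81 * 3.6616 / 1.92
gamma = 18.708 kN/m^3


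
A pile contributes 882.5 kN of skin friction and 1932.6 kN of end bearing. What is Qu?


Using Qu = Qf + Qb
Qu = 882.5 + 1932.6
Qu = 2815.1 kN


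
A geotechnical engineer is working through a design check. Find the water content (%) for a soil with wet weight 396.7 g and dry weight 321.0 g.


Using w = (m_wet - m_dry) / m_dry * 100
m_wet - m_dry = 396.7 - 321.0 = 75.7 g
w = 75.7 / 321.0 * 100
w = 23.58 %


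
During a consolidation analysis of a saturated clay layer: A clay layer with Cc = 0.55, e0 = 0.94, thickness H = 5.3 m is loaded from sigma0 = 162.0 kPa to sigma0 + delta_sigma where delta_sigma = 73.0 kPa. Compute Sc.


Result: 0.2427 m

Derivation:
Using Sc = Cc * H / (1 + e0) * log10((sigma0 + delta_sigma) / sigma0)
Stress ratio = (162.0 + 73.0) / 162.0 = 1.45062
log10(1.45062) = 0.161553
Cc * H / (1 + e0) = 0.55 * 5.3 / (1 + 0.94) = 1.50258
Sc = 1.50258 * 0.161553
Sc = 0.2427 m


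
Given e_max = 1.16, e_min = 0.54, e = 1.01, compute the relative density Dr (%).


Result: 24.19 %

Derivation:
Using Dr = (e_max - e) / (e_max - e_min) * 100
e_max - e = 1.16 - 1.01 = 0.15
e_max - e_min = 1.16 - 0.54 = 0.62
Dr = 0.15 / 0.62 * 100
Dr = 24.19 %


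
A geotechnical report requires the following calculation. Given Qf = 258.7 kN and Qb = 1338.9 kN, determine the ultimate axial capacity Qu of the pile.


Using Qu = Qf + Qb
Qu = 258.7 + 1338.9
Qu = 1597.6 kN


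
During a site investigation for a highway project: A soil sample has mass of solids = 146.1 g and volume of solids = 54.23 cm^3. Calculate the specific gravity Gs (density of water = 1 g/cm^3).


Result: 2.694

Derivation:
Using Gs = m_s / (V_s * rho_w)
Since rho_w = 1 g/cm^3:
Gs = 146.1 / 54.23
Gs = 2.694


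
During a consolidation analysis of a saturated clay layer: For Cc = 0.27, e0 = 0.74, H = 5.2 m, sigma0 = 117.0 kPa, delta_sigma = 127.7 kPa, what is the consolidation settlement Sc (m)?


Using Sc = Cc * H / (1 + e0) * log10((sigma0 + delta_sigma) / sigma0)
Stress ratio = (117.0 + 127.7) / 117.0 = 2.09145
log10(2.09145) = 0.320448
Cc * H / (1 + e0) = 0.27 * 5.2 / (1 + 0.74) = 0.806897
Sc = 0.806897 * 0.320448
Sc = 0.2586 m


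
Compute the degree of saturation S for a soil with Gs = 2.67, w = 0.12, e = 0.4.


Using S = Gs * w / e
S = 2.67 * 0.12 / 0.4
S = 0.801


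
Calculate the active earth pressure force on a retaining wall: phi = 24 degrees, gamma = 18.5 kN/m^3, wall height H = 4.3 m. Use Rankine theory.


Compute active earth pressure coefficient:
Ka = tan^2(45 - phi/2) = tan^2(33.0) = 0.42173
Compute active force:
Pa = 0.5 * Ka * gamma * H^2
Pa = 0.5 * 0.42173 * 18.5 * 4.3^2
Pa = 72.13 kN/m


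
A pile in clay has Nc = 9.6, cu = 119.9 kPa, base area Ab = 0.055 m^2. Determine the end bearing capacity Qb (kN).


Result: 63.31 kN

Derivation:
Using Qb = Nc * cu * Ab
Qb = 9.6 * 119.9 * 0.055
Qb = 63.31 kN


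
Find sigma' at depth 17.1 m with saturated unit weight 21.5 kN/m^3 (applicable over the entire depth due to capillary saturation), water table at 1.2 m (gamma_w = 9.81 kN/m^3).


Total stress = gamma_sat * depth
sigma = 21.5 * 17.1 = 367.65 kPa
Pore water pressure u = gamma_w * (depth - d_wt)
u = 9.81 * (17.1 - 1.2) = 155.979 kPa
Effective stress = sigma - u
sigma' = 367.65 - 155.979 = 211.67 kPa


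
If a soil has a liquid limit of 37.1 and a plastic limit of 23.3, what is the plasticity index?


Result: 13.8

Derivation:
Using PI = LL - PL
PI = 37.1 - 23.3
PI = 13.8


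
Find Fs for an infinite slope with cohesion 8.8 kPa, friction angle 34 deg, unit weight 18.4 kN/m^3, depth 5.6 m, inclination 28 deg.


Using Fs = c / (gamma*H*sin(beta)*cos(beta)) + tan(phi)/tan(beta)
Cohesion contribution = 8.8 / (18.4*5.6*sin(28)*cos(28))
Cohesion contribution = 0.206031
Friction contribution = tan(34)/tan(28) = 1.26857
Fs = 0.206031 + 1.26857
Fs = 1.475


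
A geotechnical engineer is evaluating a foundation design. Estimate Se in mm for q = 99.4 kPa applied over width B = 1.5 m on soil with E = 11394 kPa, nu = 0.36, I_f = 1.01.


Using Se = q * B * (1 - nu^2) * I_f / E
1 - nu^2 = 1 - 0.36^2 = 0.8704
Se = 99.4 * 1.5 * 0.8704 * 1.01 / 11394
Se = 0.011504 m
Convert to mm: Se = 0.011504 * 1000 = 11.504 mm


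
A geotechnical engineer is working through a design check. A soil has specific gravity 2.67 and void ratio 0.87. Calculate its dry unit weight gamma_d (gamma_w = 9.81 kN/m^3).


Result: 14.007 kN/m^3

Derivation:
Using gamma_d = Gs * gamma_w / (1 + e)
gamma_d = 2.67 * 9.81 / (1 + 0.87)
gamma_d = 2.67 * 9.81 / 1.87
gamma_d = 14.007 kN/m^3


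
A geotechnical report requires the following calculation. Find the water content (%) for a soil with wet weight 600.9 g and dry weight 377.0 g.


Result: 59.39 %

Derivation:
Using w = (m_wet - m_dry) / m_dry * 100
m_wet - m_dry = 600.9 - 377.0 = 223.9 g
w = 223.9 / 377.0 * 100
w = 59.39 %


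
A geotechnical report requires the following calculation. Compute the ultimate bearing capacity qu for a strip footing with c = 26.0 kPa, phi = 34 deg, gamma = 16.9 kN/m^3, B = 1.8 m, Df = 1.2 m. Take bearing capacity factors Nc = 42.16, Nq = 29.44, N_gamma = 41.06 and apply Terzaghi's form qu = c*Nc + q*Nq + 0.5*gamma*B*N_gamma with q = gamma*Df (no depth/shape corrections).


Compute qu = c*Nc + gamma*Df*Nq + 0.5*gamma*B*N_gamma
Term 1: 26.0 * 42.16 = 1096.16
Term 2: 16.9 * 1.2 * 29.44 = 597.0432
Term 3: 0.5 * 16.9 * 1.8 * 41.06 = 624.5226
qu = 1096.16 + 597.0432 + 624.5226
qu = 2317.73 kPa


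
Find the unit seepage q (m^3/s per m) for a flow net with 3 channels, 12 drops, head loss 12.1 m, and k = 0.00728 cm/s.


Convert k to m/s for unit consistency with H:
k = 0.00728 cm/s = 0.00728 / 100 m/s = 7.28e-05 m/s
Using q = k * H * Nf / Nd
Nf / Nd = 3 / 12 = 0.25
q = 7.28e-05 * 12.1 * 0.25
q = 0.0002202 m^3/s per m


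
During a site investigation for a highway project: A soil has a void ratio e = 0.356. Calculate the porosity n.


Result: 0.2625

Derivation:
Using the relation n = e / (1 + e)
n = 0.356 / (1 + 0.356)
n = 0.356 / 1.356
n = 0.2625


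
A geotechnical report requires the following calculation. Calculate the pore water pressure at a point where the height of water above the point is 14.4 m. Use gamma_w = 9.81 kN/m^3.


Result: 141.26 kPa

Derivation:
Using u = gamma_w * h_w
u = 9.81 * 14.4
u = 141.26 kPa


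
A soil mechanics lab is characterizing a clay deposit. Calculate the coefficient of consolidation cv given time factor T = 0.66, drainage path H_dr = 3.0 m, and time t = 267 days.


Result: 0.02225 m^2/day

Derivation:
Using cv = T * H_dr^2 / t
H_dr^2 = 3.0^2 = 9.0
cv = 0.66 * 9.0 / 267
cv = 0.02225 m^2/day


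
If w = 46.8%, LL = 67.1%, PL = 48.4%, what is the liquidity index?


First compute the plasticity index:
PI = LL - PL = 67.1 - 48.4 = 18.7
Then compute the liquidity index:
LI = (w - PL) / PI
LI = (46.8 - 48.4) / 18.7
LI = -0.086


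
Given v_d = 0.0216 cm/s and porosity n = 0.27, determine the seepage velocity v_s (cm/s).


Using v_s = v_d / n
v_s = 0.0216 / 0.27
v_s = 0.08 cm/s


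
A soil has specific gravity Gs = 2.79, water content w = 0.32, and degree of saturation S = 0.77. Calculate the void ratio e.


Using the relation e = Gs * w / S
e = 2.79 * 0.32 / 0.77
e = 1.1595


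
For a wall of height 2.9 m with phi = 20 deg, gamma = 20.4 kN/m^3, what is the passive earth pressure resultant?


Result: 174.96 kN/m

Derivation:
Compute passive earth pressure coefficient:
Kp = tan^2(45 + phi/2) = tan^2(55.0) = 2.039607
Compute passive force:
Pp = 0.5 * Kp * gamma * H^2
Pp = 0.5 * 2.039607 * 20.4 * 2.9^2
Pp = 174.96 kN/m


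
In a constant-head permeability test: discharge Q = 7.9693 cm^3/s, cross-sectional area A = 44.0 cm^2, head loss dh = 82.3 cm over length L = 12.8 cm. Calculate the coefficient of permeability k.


Result: 0.028169 cm/s

Derivation:
Compute hydraulic gradient:
i = dh / L = 82.3 / 12.8 = 6.42969
Then apply Darcy's law:
k = Q / (A * i)
k = 7.9693 / (44.0 * 6.42969)
k = 7.9693 / 282.906
k = 0.028169 cm/s


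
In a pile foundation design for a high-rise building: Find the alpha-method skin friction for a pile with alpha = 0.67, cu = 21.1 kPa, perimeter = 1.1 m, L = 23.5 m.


Result: 365.44 kN

Derivation:
Using Qs = alpha * cu * perimeter * L
Qs = 0.67 * 21.1 * 1.1 * 23.5
Qs = 365.44 kN


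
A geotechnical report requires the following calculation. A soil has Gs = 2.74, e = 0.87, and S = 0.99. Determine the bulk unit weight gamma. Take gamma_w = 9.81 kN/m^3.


Using gamma = gamma_w * (Gs + S*e) / (1 + e)
Numerator: Gs + S*e = 2.74 + 0.99*0.87 = 3.6013
Denominator: 1 + e = 1 + 0.87 = 1.87
gamma = 9.81 * 3.6013 / 1.87
gamma = 18.892 kN/m^3


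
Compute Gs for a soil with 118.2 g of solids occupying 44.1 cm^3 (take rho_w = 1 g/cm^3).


Result: 2.68

Derivation:
Using Gs = m_s / (V_s * rho_w)
Since rho_w = 1 g/cm^3:
Gs = 118.2 / 44.1
Gs = 2.68


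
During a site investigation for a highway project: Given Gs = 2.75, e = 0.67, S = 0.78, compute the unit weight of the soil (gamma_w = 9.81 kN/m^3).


Result: 19.224 kN/m^3

Derivation:
Using gamma = gamma_w * (Gs + S*e) / (1 + e)
Numerator: Gs + S*e = 2.75 + 0.78*0.67 = 3.2726
Denominator: 1 + e = 1 + 0.67 = 1.67
gamma = 9.81 * 3.2726 / 1.67
gamma = 19.224 kN/m^3


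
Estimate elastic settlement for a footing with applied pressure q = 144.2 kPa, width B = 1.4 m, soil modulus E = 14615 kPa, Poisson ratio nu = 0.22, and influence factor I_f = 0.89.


Using Se = q * B * (1 - nu^2) * I_f / E
1 - nu^2 = 1 - 0.22^2 = 0.9516
Se = 144.2 * 1.4 * 0.9516 * 0.89 / 14615
Se = 0.011699 m
Convert to mm: Se = 0.011699 * 1000 = 11.699 mm


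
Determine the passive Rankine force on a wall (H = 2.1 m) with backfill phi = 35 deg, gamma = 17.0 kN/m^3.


Result: 138.33 kN/m

Derivation:
Compute passive earth pressure coefficient:
Kp = tan^2(45 + phi/2) = tan^2(62.5) = 3.690172
Compute passive force:
Pp = 0.5 * Kp * gamma * H^2
Pp = 0.5 * 3.690172 * 17.0 * 2.1^2
Pp = 138.33 kN/m


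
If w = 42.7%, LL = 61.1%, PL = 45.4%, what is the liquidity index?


Result: -0.172

Derivation:
First compute the plasticity index:
PI = LL - PL = 61.1 - 45.4 = 15.7
Then compute the liquidity index:
LI = (w - PL) / PI
LI = (42.7 - 45.4) / 15.7
LI = -0.172


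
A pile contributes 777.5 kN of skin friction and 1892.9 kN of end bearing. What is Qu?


Using Qu = Qf + Qb
Qu = 777.5 + 1892.9
Qu = 2670.4 kN


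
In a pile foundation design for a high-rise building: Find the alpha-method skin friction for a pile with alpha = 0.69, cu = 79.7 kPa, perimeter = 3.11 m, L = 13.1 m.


Using Qs = alpha * cu * perimeter * L
Qs = 0.69 * 79.7 * 3.11 * 13.1
Qs = 2240.47 kN


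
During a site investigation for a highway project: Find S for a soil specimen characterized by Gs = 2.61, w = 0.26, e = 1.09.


Result: 0.6226

Derivation:
Using S = Gs * w / e
S = 2.61 * 0.26 / 1.09
S = 0.6226


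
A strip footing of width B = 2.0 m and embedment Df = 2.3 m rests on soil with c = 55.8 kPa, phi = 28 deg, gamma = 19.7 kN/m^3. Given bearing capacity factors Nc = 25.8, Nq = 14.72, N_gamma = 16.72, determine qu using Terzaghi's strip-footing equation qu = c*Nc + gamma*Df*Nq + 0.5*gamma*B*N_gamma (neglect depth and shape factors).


Compute qu = c*Nc + gamma*Df*Nq + 0.5*gamma*B*N_gamma
Term 1: 55.8 * 25.8 = 1439.64
Term 2: 19.7 * 2.3 * 14.72 = 666.9632
Term 3: 0.5 * 19.7 * 2.0 * 16.72 = 329.384
qu = 1439.64 + 666.9632 + 329.384
qu = 2435.99 kPa


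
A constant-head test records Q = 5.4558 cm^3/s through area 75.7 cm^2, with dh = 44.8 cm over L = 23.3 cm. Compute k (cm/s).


Result: 0.037484 cm/s

Derivation:
Compute hydraulic gradient:
i = dh / L = 44.8 / 23.3 = 1.92275
Then apply Darcy's law:
k = Q / (A * i)
k = 5.4558 / (75.7 * 1.92275)
k = 5.4558 / 145.552
k = 0.037484 cm/s


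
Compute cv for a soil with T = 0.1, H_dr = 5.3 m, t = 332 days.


Using cv = T * H_dr^2 / t
H_dr^2 = 5.3^2 = 28.09
cv = 0.1 * 28.09 / 332
cv = 0.00846 m^2/day


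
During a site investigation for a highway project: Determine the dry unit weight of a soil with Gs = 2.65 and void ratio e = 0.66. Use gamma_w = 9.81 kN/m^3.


Using gamma_d = Gs * gamma_w / (1 + e)
gamma_d = 2.65 * 9.81 / (1 + 0.66)
gamma_d = 2.65 * 9.81 / 1.66
gamma_d = 15.661 kN/m^3


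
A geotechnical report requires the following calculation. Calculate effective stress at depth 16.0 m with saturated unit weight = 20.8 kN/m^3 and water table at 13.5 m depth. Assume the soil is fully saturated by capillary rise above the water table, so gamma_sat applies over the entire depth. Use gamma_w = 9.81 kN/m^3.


Total stress = gamma_sat * depth
sigma = 20.8 * 16.0 = 332.8 kPa
Pore water pressure u = gamma_w * (depth - d_wt)
u = 9.81 * (16.0 - 13.5) = 24.525 kPa
Effective stress = sigma - u
sigma' = 332.8 - 24.525 = 308.28 kPa


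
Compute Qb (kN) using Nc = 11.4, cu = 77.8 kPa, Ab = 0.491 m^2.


Result: 435.48 kN

Derivation:
Using Qb = Nc * cu * Ab
Qb = 11.4 * 77.8 * 0.491
Qb = 435.48 kN


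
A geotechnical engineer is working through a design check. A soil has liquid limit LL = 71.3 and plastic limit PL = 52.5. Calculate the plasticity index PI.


Using PI = LL - PL
PI = 71.3 - 52.5
PI = 18.8


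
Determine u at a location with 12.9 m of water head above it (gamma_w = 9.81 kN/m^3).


Using u = gamma_w * h_w
u = 9.81 * 12.9
u = 126.55 kPa


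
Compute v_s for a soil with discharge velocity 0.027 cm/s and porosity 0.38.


Using v_s = v_d / n
v_s = 0.027 / 0.38
v_s = 0.07105 cm/s


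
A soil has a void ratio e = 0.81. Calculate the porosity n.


Result: 0.4475

Derivation:
Using the relation n = e / (1 + e)
n = 0.81 / (1 + 0.81)
n = 0.81 / 1.81
n = 0.4475


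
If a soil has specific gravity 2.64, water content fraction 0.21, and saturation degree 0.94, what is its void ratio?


Using the relation e = Gs * w / S
e = 2.64 * 0.21 / 0.94
e = 0.5898


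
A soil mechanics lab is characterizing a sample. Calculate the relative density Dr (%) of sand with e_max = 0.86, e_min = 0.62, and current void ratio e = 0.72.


Result: 58.33 %

Derivation:
Using Dr = (e_max - e) / (e_max - e_min) * 100
e_max - e = 0.86 - 0.72 = 0.14
e_max - e_min = 0.86 - 0.62 = 0.24
Dr = 0.14 / 0.24 * 100
Dr = 58.33 %


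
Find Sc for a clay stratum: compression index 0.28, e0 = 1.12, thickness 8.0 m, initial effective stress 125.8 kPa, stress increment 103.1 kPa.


Result: 0.2747 m

Derivation:
Using Sc = Cc * H / (1 + e0) * log10((sigma0 + delta_sigma) / sigma0)
Stress ratio = (125.8 + 103.1) / 125.8 = 1.81955
log10(1.81955) = 0.259965
Cc * H / (1 + e0) = 0.28 * 8.0 / (1 + 1.12) = 1.0566
Sc = 1.0566 * 0.259965
Sc = 0.2747 m


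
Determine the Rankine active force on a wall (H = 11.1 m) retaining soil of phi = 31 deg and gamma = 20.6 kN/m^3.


Compute active earth pressure coefficient:
Ka = tan^2(45 - phi/2) = tan^2(29.5) = 0.320099
Compute active force:
Pa = 0.5 * Ka * gamma * H^2
Pa = 0.5 * 0.320099 * 20.6 * 11.1^2
Pa = 406.23 kN/m


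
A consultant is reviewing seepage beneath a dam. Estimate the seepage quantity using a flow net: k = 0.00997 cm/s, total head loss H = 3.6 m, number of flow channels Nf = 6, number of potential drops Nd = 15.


Convert k to m/s for unit consistency with H:
k = 0.00997 cm/s = 0.00997 / 100 m/s = 9.97e-05 m/s
Using q = k * H * Nf / Nd
Nf / Nd = 6 / 15 = 0.4
q = 9.97e-05 * 3.6 * 0.4
q = 0.0001436 m^3/s per m


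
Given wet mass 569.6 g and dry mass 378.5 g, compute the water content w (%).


Using w = (m_wet - m_dry) / m_dry * 100
m_wet - m_dry = 569.6 - 378.5 = 191.1 g
w = 191.1 / 378.5 * 100
w = 50.49 %


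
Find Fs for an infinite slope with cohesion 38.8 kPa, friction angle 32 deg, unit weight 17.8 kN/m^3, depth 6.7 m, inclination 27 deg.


Using Fs = c / (gamma*H*sin(beta)*cos(beta)) + tan(phi)/tan(beta)
Cohesion contribution = 38.8 / (17.8*6.7*sin(27)*cos(27))
Cohesion contribution = 0.804284
Friction contribution = tan(32)/tan(27) = 1.22638
Fs = 0.804284 + 1.22638
Fs = 2.031


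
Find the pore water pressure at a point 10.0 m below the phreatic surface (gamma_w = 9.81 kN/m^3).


Using u = gamma_w * h_w
u = 9.81 * 10.0
u = 98.1 kPa


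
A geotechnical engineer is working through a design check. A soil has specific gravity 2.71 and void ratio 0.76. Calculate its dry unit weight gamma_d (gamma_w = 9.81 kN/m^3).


Result: 15.105 kN/m^3

Derivation:
Using gamma_d = Gs * gamma_w / (1 + e)
gamma_d = 2.71 * 9.81 / (1 + 0.76)
gamma_d = 2.71 * 9.81 / 1.76
gamma_d = 15.105 kN/m^3


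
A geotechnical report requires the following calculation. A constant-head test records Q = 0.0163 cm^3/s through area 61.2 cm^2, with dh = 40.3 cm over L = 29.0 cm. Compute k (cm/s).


Result: 0.000192 cm/s

Derivation:
Compute hydraulic gradient:
i = dh / L = 40.3 / 29.0 = 1.38966
Then apply Darcy's law:
k = Q / (A * i)
k = 0.0163 / (61.2 * 1.38966)
k = 0.0163 / 85.0469
k = 0.000192 cm/s


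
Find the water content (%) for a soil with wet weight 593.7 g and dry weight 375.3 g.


Using w = (m_wet - m_dry) / m_dry * 100
m_wet - m_dry = 593.7 - 375.3 = 218.4 g
w = 218.4 / 375.3 * 100
w = 58.19 %


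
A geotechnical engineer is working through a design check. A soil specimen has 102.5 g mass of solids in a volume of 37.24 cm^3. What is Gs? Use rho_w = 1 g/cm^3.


Using Gs = m_s / (V_s * rho_w)
Since rho_w = 1 g/cm^3:
Gs = 102.5 / 37.24
Gs = 2.752


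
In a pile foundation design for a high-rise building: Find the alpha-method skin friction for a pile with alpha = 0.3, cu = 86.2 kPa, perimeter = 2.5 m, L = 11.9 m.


Using Qs = alpha * cu * perimeter * L
Qs = 0.3 * 86.2 * 2.5 * 11.9
Qs = 769.34 kN


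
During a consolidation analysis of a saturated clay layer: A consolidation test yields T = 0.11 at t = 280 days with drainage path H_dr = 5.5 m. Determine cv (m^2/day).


Using cv = T * H_dr^2 / t
H_dr^2 = 5.5^2 = 30.25
cv = 0.11 * 30.25 / 280
cv = 0.01188 m^2/day


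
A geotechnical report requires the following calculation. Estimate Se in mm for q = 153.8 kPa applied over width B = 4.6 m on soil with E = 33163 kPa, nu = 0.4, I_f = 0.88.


Using Se = q * B * (1 - nu^2) * I_f / E
1 - nu^2 = 1 - 0.4^2 = 0.84
Se = 153.8 * 4.6 * 0.84 * 0.88 / 33163
Se = 0.015770 m
Convert to mm: Se = 0.015770 * 1000 = 15.77 mm


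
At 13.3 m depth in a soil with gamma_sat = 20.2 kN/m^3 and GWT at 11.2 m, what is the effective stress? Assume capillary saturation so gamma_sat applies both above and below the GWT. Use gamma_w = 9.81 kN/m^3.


Total stress = gamma_sat * depth
sigma = 20.2 * 13.3 = 268.66 kPa
Pore water pressure u = gamma_w * (depth - d_wt)
u = 9.81 * (13.3 - 11.2) = 20.601 kPa
Effective stress = sigma - u
sigma' = 268.66 - 20.601 = 248.06 kPa


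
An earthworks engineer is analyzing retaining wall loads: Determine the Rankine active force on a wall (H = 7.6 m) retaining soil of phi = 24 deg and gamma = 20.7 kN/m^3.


Compute active earth pressure coefficient:
Ka = tan^2(45 - phi/2) = tan^2(33.0) = 0.42173
Compute active force:
Pa = 0.5 * Ka * gamma * H^2
Pa = 0.5 * 0.42173 * 20.7 * 7.6^2
Pa = 252.12 kN/m


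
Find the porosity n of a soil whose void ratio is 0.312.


Result: 0.2378

Derivation:
Using the relation n = e / (1 + e)
n = 0.312 / (1 + 0.312)
n = 0.312 / 1.312
n = 0.2378


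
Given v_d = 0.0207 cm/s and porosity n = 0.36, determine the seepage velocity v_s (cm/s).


Using v_s = v_d / n
v_s = 0.0207 / 0.36
v_s = 0.0575 cm/s


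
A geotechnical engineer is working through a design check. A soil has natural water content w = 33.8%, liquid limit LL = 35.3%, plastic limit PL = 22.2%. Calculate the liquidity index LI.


Result: 0.885

Derivation:
First compute the plasticity index:
PI = LL - PL = 35.3 - 22.2 = 13.1
Then compute the liquidity index:
LI = (w - PL) / PI
LI = (33.8 - 22.2) / 13.1
LI = 0.885


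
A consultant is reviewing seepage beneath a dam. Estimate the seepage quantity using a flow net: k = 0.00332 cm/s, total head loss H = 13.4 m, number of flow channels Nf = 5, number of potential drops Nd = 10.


Convert k to m/s for unit consistency with H:
k = 0.00332 cm/s = 0.00332 / 100 m/s = 3.32e-05 m/s
Using q = k * H * Nf / Nd
Nf / Nd = 5 / 10 = 0.5
q = 3.32e-05 * 13.4 * 0.5
q = 0.0002224 m^3/s per m
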